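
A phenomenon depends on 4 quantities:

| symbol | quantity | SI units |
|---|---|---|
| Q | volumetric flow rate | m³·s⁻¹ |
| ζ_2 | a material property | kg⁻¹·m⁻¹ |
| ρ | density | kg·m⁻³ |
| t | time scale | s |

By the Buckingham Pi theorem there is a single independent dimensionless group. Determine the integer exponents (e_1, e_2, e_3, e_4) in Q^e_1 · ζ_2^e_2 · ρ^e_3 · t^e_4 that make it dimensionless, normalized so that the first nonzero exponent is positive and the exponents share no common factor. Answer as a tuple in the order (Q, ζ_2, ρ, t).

(4, 3, 3, 4)

M: e_1·(0) + e_2·(-1) + e_3·(1) + e_4·(0) = 0
L: e_1·(3) + e_2·(-1) + e_3·(-3) + e_4·(0) = 0
T: e_1·(-1) + e_2·(0) + e_3·(0) + e_4·(1) = 0
Solving this homogeneous linear system for the smallest-integer solution (first nonzero entry positive) gives (4, 3, 3, 4).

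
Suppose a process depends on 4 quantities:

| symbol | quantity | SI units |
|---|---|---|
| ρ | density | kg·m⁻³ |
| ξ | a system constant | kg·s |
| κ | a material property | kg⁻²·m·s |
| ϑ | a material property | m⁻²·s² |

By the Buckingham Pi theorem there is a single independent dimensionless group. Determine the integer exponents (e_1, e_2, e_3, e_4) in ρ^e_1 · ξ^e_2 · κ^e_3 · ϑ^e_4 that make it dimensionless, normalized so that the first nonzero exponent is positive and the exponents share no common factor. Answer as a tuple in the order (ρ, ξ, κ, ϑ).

(1, 1, 1, -1)

M: e_1·(1) + e_2·(1) + e_3·(-2) + e_4·(0) = 0
L: e_1·(-3) + e_2·(0) + e_3·(1) + e_4·(-2) = 0
T: e_1·(0) + e_2·(1) + e_3·(1) + e_4·(2) = 0
Solving this homogeneous linear system for the smallest-integer solution (first nonzero entry positive) gives (1, 1, 1, -1).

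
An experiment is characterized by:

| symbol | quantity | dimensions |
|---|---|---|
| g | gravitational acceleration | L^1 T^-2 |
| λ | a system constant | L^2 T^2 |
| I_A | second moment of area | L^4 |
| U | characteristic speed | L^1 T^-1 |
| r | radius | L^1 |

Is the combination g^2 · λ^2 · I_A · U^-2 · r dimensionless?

Sum the exponent of each base dimension across the product:
  L: 2·[g]_L + 2·[λ]_L + [I_A]_L − 2·[U]_L + [r]_L = 2·(1) + 2·(2) + (4) − 2·(1) + (1) = 9
  T: 2·[g]_T + 2·[λ]_T + [I_A]_T − 2·[U]_T + [r]_T = 2·(-2) + 2·(2) + (0) − 2·(-1) + (0) = 2
Net dimensions [L⁹ T²] ≠ [1] — not dimensionless.

no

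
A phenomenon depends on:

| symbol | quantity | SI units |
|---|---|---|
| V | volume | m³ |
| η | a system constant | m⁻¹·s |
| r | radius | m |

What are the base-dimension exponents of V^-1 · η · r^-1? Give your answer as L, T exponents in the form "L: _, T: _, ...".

L: -5, T: 1

Collect each base-dimension exponent across the product:
  L: −(3) + (-1) − (1) = -5
  T: −(0) + (1) − (0) = 1
So the dimensions are [L⁻⁵ T].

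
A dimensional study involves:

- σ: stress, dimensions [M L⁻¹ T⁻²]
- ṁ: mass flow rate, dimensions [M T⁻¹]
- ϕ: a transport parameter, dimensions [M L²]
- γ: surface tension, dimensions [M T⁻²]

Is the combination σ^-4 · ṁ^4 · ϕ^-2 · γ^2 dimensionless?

yes

Sum the exponent of each base dimension across the product:
  M: −4·[σ]_M + 4·[ṁ]_M − 2·[ϕ]_M + 2·[γ]_M = −4·(1) + 4·(1) − 2·(1) + 2·(1) = 0
  L: −4·[σ]_L + 4·[ṁ]_L − 2·[ϕ]_L + 2·[γ]_L = −4·(-1) + 4·(0) − 2·(2) + 2·(0) = 0
  T: −4·[σ]_T + 4·[ṁ]_T − 2·[ϕ]_T + 2·[γ]_T = −4·(-2) + 4·(-1) − 2·(0) + 2·(-2) = 0
All base exponents vanish — dimensionless.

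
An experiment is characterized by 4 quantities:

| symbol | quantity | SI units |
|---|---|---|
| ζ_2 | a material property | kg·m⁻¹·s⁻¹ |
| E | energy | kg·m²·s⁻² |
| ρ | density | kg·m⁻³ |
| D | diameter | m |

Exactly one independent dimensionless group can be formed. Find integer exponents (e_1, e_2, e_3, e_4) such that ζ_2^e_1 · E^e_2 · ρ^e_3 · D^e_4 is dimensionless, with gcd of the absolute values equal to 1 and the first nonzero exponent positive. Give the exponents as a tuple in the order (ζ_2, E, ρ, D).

(2, -1, -1, 1)

M: e_1·(1) + e_2·(1) + e_3·(1) + e_4·(0) = 0
L: e_1·(-1) + e_2·(2) + e_3·(-3) + e_4·(1) = 0
T: e_1·(-1) + e_2·(-2) + e_3·(0) + e_4·(0) = 0
Solving this homogeneous linear system for the smallest-integer solution (first nonzero entry positive) gives (2, -1, -1, 1).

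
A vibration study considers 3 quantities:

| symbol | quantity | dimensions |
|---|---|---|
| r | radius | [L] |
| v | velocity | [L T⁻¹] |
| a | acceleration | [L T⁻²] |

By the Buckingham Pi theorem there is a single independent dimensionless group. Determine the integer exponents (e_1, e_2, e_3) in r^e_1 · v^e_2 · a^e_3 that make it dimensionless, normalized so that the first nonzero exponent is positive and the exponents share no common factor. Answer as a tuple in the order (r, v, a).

L: e_1·(1) + e_2·(1) + e_3·(1) = 0
T: e_1·(0) + e_2·(-1) + e_3·(-2) = 0
Solving this homogeneous linear system for the smallest-integer solution (first nonzero entry positive) gives (1, -2, 1).

(1, -2, 1)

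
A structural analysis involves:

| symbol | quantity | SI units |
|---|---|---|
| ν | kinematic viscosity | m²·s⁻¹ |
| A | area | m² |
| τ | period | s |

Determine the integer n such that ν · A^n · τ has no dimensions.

Balance the L exponent: (2)·n from A, plus (2) + (0) = 2 from the rest, must sum to zero.
2n + 2 = 0, so n = -1.

-1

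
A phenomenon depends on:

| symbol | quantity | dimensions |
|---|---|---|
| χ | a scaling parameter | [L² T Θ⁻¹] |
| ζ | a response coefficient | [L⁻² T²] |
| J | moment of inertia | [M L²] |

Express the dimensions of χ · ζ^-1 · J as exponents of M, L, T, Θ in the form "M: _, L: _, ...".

Collect each base-dimension exponent across the product:
  M: (0) − (0) + (1) = 1
  L: (2) − (-2) + (2) = 6
  T: (1) − (2) + (0) = -1
  Θ: (-1) − (0) + (0) = -1
So the dimensions are [M L⁶ T⁻¹ Θ⁻¹].

M: 1, L: 6, T: -1, Θ: -1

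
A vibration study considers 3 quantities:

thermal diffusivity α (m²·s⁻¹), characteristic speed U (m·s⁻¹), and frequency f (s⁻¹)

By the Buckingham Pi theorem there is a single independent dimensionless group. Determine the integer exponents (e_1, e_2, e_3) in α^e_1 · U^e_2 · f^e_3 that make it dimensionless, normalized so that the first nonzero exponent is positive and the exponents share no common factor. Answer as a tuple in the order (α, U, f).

L: e_1·(2) + e_2·(1) + e_3·(0) = 0
T: e_1·(-1) + e_2·(-1) + e_3·(-1) = 0
Solving this homogeneous linear system for the smallest-integer solution (first nonzero entry positive) gives (1, -2, 1).

(1, -2, 1)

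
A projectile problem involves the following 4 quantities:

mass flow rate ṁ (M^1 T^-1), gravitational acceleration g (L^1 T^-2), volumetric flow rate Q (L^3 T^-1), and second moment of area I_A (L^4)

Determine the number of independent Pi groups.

There are 4 variables and 3 base dimensions (M, L, T).
The dimension matrix has rank 3.
Independent dimensionless groups: 4 − 3 = 1.

1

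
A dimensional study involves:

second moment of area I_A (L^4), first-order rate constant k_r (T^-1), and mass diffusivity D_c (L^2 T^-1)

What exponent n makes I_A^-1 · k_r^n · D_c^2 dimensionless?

-2

Balance the T exponent: (-1)·n from k_r, plus −(0) + 2·(-1) = -2 from the rest, must sum to zero.
−n − 2 = 0, so n = -2.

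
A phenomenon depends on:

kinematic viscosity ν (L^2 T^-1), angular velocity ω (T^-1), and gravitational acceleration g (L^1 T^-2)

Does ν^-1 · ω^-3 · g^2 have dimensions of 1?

Sum the exponent of each base dimension across the product:
  L: −[ν]_L − 3·[ω]_L + 2·[g]_L = −(2) − 3·(0) + 2·(1) = 0
  T: −[ν]_T − 3·[ω]_T + 2·[g]_T = −(-1) − 3·(-1) + 2·(-2) = 0
All base exponents vanish — dimensionless.

yes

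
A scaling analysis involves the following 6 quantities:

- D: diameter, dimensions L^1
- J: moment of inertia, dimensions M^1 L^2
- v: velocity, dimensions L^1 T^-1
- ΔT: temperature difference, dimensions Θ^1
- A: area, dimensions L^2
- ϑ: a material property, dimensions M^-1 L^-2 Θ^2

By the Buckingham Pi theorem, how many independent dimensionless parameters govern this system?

2

There are 6 variables and 4 base dimensions (M, L, T, Θ).
The dimension matrix has rank 4.
Independent dimensionless groups: 6 − 4 = 2.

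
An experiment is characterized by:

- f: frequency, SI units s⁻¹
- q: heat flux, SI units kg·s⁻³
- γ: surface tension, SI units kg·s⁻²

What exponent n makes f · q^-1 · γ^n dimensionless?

Balance the M exponent: (1)·n from γ, plus (0) − (1) = -1 from the rest, must sum to zero.
n − 1 = 0, so n = 1.

1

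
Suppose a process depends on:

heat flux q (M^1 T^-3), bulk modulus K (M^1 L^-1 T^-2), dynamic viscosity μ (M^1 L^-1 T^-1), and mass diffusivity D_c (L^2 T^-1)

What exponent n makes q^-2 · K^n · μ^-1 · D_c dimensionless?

3

Balance the M exponent: (1)·n from K, plus −2·(1) − (1) + (0) = -3 from the rest, must sum to zero.
n − 3 = 0, so n = 3.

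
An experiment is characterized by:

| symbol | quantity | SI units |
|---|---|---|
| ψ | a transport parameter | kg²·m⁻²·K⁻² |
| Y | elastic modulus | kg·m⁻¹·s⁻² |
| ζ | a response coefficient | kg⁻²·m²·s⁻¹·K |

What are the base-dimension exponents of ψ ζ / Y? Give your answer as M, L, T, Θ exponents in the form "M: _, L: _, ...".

M: -1, L: 1, T: 1, Θ: -1

Collect each base-dimension exponent across the product:
  M: (2) − (1) + (-2) = -1
  L: (-2) − (-1) + (2) = 1
  T: (0) − (-2) + (-1) = 1
  Θ: (-2) − (0) + (1) = -1
So the dimensions are [M⁻¹ L T Θ⁻¹].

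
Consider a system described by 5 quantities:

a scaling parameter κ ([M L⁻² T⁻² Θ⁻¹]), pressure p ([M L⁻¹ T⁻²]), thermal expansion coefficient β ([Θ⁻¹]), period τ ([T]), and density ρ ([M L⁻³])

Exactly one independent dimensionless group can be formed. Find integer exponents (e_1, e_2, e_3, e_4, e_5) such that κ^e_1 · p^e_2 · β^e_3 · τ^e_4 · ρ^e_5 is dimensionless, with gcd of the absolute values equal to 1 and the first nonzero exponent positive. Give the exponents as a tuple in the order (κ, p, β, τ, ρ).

M: e_1·(1) + e_2·(1) + e_3·(0) + e_4·(0) + e_5·(1) = 0
L: e_1·(-2) + e_2·(-1) + e_3·(0) + e_4·(0) + e_5·(-3) = 0
T: e_1·(-2) + e_2·(-2) + e_3·(0) + e_4·(1) + e_5·(0) = 0
Θ: e_1·(-1) + e_2·(0) + e_3·(-1) + e_4·(0) + e_5·(0) = 0
Solving this homogeneous linear system for the smallest-integer solution (first nonzero entry positive) gives (2, -1, -2, 2, -1).

(2, -1, -2, 2, -1)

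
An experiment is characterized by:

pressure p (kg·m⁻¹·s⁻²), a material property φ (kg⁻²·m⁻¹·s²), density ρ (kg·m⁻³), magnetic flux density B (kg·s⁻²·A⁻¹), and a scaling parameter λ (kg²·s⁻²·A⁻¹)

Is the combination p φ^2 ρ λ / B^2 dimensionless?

no

Sum the exponent of each base dimension across the product:
  M: [p]_M + 2·[φ]_M + [ρ]_M − 2·[B]_M + [λ]_M = (1) + 2·(-2) + (1) − 2·(1) + (2) = -2
  L: [p]_L + 2·[φ]_L + [ρ]_L − 2·[B]_L + [λ]_L = (-1) + 2·(-1) + (-3) − 2·(0) + (0) = -6
  T: [p]_T + 2·[φ]_T + [ρ]_T − 2·[B]_T + [λ]_T = (-2) + 2·(2) + (0) − 2·(-2) + (-2) = 4
  I: [p]_I + 2·[φ]_I + [ρ]_I − 2·[B]_I + [λ]_I = (0) + 2·(0) + (0) − 2·(-1) + (-1) = 1
Net dimensions [M⁻² L⁻⁶ T⁴ I] ≠ [1] — not dimensionless.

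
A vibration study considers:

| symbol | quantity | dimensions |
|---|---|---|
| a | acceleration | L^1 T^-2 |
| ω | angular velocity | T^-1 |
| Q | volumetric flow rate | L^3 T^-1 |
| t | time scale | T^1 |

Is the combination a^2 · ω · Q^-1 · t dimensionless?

no

Sum the exponent of each base dimension across the product:
  L: 2·[a]_L + [ω]_L − [Q]_L + [t]_L = 2·(1) + (0) − (3) + (0) = -1
  T: 2·[a]_T + [ω]_T − [Q]_T + [t]_T = 2·(-2) + (-1) − (-1) + (1) = -3
Net dimensions [L⁻¹ T⁻³] ≠ [1] — not dimensionless.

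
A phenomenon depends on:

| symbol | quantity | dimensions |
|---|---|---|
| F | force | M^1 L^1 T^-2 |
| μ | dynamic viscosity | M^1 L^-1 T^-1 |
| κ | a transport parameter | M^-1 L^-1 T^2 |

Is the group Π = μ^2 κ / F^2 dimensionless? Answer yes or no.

Sum the exponent of each base dimension across the product:
  M: −2·[F]_M + 2·[μ]_M + [κ]_M = −2·(1) + 2·(1) + (-1) = -1
  L: −2·[F]_L + 2·[μ]_L + [κ]_L = −2·(1) + 2·(-1) + (-1) = -5
  T: −2·[F]_T + 2·[μ]_T + [κ]_T = −2·(-2) + 2·(-1) + (2) = 4
Net dimensions [M⁻¹ L⁻⁵ T⁴] ≠ [1] — not dimensionless.

no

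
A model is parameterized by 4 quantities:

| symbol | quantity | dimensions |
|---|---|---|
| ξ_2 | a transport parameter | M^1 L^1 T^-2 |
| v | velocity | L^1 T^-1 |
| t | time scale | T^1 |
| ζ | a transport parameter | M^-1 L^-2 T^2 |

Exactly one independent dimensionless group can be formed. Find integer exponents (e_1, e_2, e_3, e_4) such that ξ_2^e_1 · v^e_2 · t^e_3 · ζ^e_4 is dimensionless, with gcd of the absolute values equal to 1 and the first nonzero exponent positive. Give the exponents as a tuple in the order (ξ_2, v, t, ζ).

M: e_1·(1) + e_2·(0) + e_3·(0) + e_4·(-1) = 0
L: e_1·(1) + e_2·(1) + e_3·(0) + e_4·(-2) = 0
T: e_1·(-2) + e_2·(-1) + e_3·(1) + e_4·(2) = 0
Solving this homogeneous linear system for the smallest-integer solution (first nonzero entry positive) gives (1, 1, 1, 1).

(1, 1, 1, 1)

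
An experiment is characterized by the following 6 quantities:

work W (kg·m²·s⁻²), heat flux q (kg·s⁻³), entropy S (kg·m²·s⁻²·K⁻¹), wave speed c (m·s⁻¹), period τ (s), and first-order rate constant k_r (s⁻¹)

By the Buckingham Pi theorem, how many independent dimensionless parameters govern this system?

There are 6 variables and 4 base dimensions (M, L, T, Θ).
The dimension matrix has rank 4.
Independent dimensionless groups: 6 − 4 = 2.

2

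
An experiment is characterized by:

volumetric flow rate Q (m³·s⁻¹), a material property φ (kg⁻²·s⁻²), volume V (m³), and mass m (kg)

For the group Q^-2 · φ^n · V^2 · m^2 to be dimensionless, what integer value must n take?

1

Balance the M exponent: (-2)·n from φ, plus −2·(0) + 2·(0) + 2·(1) = 2 from the rest, must sum to zero.
-2n + 2 = 0, so n = 1.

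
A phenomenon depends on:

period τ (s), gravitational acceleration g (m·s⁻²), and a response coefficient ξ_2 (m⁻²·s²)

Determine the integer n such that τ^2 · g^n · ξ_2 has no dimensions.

Balance the L exponent: (1)·n from g, plus 2·(0) + (-2) = -2 from the rest, must sum to zero.
n − 2 = 0, so n = 2.

2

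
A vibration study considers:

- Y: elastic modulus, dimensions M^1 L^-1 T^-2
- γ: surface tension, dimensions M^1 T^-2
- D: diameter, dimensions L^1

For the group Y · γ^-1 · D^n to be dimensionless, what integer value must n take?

1

Balance the L exponent: (1)·n from D, plus (-1) − (0) = -1 from the rest, must sum to zero.
n − 1 = 0, so n = 1.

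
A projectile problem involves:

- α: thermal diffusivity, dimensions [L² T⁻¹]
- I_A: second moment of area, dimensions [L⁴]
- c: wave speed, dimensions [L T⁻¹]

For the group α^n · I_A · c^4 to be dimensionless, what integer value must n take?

Balance the L exponent: (2)·n from α, plus (4) + 4·(1) = 8 from the rest, must sum to zero.
2n + 8 = 0, so n = -4.

-4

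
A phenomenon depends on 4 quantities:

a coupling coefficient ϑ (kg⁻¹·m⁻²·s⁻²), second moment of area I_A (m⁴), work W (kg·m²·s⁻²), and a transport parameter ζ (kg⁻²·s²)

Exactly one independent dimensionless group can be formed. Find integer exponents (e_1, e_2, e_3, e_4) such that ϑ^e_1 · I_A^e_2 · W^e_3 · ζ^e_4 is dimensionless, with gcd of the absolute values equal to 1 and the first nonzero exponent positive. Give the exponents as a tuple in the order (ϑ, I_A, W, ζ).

M: e_1·(-1) + e_2·(0) + e_3·(1) + e_4·(-2) = 0
L: e_1·(-2) + e_2·(4) + e_3·(2) + e_4·(0) = 0
T: e_1·(-2) + e_2·(0) + e_3·(-2) + e_4·(2) = 0
Solving this homogeneous linear system for the smallest-integer solution (first nonzero entry positive) gives (1, 2, -3, -2).

(1, 2, -3, -2)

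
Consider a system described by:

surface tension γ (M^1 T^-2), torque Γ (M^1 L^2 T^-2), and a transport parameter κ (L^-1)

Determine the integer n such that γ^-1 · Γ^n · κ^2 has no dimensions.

1

Balance the M exponent: (1)·n from Γ, plus −(1) + 2·(0) = -1 from the rest, must sum to zero.
n − 1 = 0, so n = 1.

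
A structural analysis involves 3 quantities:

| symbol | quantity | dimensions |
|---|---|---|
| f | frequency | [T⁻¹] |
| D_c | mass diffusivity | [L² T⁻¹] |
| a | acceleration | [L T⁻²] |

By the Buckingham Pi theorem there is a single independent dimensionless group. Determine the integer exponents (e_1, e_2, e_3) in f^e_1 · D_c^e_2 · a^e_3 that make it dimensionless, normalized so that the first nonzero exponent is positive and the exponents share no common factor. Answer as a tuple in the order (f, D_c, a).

L: e_1·(0) + e_2·(2) + e_3·(1) = 0
T: e_1·(-1) + e_2·(-1) + e_3·(-2) = 0
Solving this homogeneous linear system for the smallest-integer solution (first nonzero entry positive) gives (3, 1, -2).

(3, 1, -2)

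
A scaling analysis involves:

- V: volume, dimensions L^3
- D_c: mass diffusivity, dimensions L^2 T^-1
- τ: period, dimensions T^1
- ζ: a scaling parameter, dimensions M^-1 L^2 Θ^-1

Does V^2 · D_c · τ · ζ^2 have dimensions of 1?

no

Sum the exponent of each base dimension across the product:
  M: 2·[V]_M + [D_c]_M + [τ]_M + 2·[ζ]_M = 2·(0) + (0) + (0) + 2·(-1) = -2
  L: 2·[V]_L + [D_c]_L + [τ]_L + 2·[ζ]_L = 2·(3) + (2) + (0) + 2·(2) = 12
  T: 2·[V]_T + [D_c]_T + [τ]_T + 2·[ζ]_T = 2·(0) + (-1) + (1) + 2·(0) = 0
  Θ: 2·[V]_Θ + [D_c]_Θ + [τ]_Θ + 2·[ζ]_Θ = 2·(0) + (0) + (0) + 2·(-1) = -2
Net dimensions [M⁻² L¹² Θ⁻²] ≠ [1] — not dimensionless.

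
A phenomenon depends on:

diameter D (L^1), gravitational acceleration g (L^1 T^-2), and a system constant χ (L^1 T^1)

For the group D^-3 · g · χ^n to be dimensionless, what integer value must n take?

2

Balance the L exponent: (1)·n from χ, plus −3·(1) + (1) = -2 from the rest, must sum to zero.
n − 2 = 0, so n = 2.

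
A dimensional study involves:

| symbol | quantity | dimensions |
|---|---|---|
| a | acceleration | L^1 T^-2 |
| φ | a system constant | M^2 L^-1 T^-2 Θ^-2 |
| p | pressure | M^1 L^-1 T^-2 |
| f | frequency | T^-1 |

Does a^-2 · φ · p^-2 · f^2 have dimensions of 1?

Sum the exponent of each base dimension across the product:
  M: −2·[a]_M + [φ]_M − 2·[p]_M + 2·[f]_M = −2·(0) + (2) − 2·(1) + 2·(0) = 0
  L: −2·[a]_L + [φ]_L − 2·[p]_L + 2·[f]_L = −2·(1) + (-1) − 2·(-1) + 2·(0) = -1
  T: −2·[a]_T + [φ]_T − 2·[p]_T + 2·[f]_T = −2·(-2) + (-2) − 2·(-2) + 2·(-1) = 4
  Θ: −2·[a]_Θ + [φ]_Θ − 2·[p]_Θ + 2·[f]_Θ = −2·(0) + (-2) − 2·(0) + 2·(0) = -2
Net dimensions [L⁻¹ T⁴ Θ⁻²] ≠ [1] — not dimensionless.

no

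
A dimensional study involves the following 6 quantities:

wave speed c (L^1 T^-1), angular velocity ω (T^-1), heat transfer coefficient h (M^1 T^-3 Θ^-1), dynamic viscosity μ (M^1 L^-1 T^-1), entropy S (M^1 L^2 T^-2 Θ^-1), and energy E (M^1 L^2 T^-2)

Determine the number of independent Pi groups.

There are 6 variables and 4 base dimensions (M, L, T, Θ).
The dimension matrix has rank 4.
Independent dimensionless groups: 6 − 4 = 2.

2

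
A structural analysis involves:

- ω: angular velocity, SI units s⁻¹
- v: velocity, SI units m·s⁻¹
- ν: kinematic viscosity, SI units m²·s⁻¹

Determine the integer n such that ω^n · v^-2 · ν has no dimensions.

1

Balance the T exponent: (-1)·n from ω, plus −2·(-1) + (-1) = 1 from the rest, must sum to zero.
−n + 1 = 0, so n = 1.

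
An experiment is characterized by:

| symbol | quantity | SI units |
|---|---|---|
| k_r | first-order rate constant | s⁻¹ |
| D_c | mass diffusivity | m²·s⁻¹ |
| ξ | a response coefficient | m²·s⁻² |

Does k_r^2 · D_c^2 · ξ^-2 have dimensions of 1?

Sum the exponent of each base dimension across the product:
  M: 2·[k_r]_M + 2·[D_c]_M − 2·[ξ]_M = 2·(0) + 2·(0) − 2·(0) = 0
  L: 2·[k_r]_L + 2·[D_c]_L − 2·[ξ]_L = 2·(0) + 2·(2) − 2·(2) = 0
  T: 2·[k_r]_T + 2·[D_c]_T − 2·[ξ]_T = 2·(-1) + 2·(-1) − 2·(-2) = 0
All base exponents vanish — dimensionless.

yes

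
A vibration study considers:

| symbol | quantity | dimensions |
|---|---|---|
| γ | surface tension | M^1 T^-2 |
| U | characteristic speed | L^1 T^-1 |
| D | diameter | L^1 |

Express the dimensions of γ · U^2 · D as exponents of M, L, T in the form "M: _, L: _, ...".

M: 1, L: 3, T: -4

Collect each base-dimension exponent across the product:
  M: (1) + 2·(0) + (0) = 1
  L: (0) + 2·(1) + (1) = 3
  T: (-2) + 2·(-1) + (0) = -4
So the dimensions are [M L³ T⁻⁴].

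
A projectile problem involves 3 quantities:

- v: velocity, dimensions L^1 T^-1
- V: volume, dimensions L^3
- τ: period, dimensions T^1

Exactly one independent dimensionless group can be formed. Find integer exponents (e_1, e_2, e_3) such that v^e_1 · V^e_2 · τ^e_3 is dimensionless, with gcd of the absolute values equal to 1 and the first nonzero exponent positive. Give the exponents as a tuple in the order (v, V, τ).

L: e_1·(1) + e_2·(3) + e_3·(0) = 0
T: e_1·(-1) + e_2·(0) + e_3·(1) = 0
Solving this homogeneous linear system for the smallest-integer solution (first nonzero entry positive) gives (3, -1, 3).

(3, -1, 3)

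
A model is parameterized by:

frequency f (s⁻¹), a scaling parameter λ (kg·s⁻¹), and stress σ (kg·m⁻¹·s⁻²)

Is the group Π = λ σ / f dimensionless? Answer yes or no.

Sum the exponent of each base dimension across the product:
  M: −[f]_M + [λ]_M + [σ]_M = −(0) + (1) + (1) = 2
  L: −[f]_L + [λ]_L + [σ]_L = −(0) + (0) + (-1) = -1
  T: −[f]_T + [λ]_T + [σ]_T = −(-1) + (-1) + (-2) = -2
Net dimensions [M² L⁻¹ T⁻²] ≠ [1] — not dimensionless.

no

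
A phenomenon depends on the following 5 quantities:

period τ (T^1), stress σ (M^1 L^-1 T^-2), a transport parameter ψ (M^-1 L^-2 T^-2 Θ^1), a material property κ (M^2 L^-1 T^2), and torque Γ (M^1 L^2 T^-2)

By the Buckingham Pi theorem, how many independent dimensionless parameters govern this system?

1

There are 5 variables and 4 base dimensions (M, L, T, Θ).
The dimension matrix has rank 4.
Independent dimensionless groups: 5 − 4 = 1.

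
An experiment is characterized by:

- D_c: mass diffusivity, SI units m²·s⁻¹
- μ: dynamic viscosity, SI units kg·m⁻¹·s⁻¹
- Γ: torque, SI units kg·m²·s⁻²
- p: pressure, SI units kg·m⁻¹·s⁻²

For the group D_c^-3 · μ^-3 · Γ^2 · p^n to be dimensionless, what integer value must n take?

Balance the M exponent: (1)·n from p, plus −3·(0) − 3·(1) + 2·(1) = -1 from the rest, must sum to zero.
n − 1 = 0, so n = 1.

1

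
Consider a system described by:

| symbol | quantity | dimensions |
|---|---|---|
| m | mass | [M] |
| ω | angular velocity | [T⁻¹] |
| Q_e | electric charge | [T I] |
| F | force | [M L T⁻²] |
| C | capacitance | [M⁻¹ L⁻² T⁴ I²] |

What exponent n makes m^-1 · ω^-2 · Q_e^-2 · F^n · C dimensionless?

2

Balance the M exponent: (1)·n from F, plus −(1) − 2·(0) − 2·(0) + (-1) = -2 from the rest, must sum to zero.
n − 2 = 0, so n = 2.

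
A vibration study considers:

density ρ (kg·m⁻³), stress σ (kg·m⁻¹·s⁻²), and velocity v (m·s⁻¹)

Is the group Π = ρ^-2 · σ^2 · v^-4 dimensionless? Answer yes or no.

yes

Sum the exponent of each base dimension across the product:
  M: −2·[ρ]_M + 2·[σ]_M − 4·[v]_M = −2·(1) + 2·(1) − 4·(0) = 0
  L: −2·[ρ]_L + 2·[σ]_L − 4·[v]_L = −2·(-3) + 2·(-1) − 4·(1) = 0
  T: −2·[ρ]_T + 2·[σ]_T − 4·[v]_T = −2·(0) + 2·(-2) − 4·(-1) = 0
All base exponents vanish — dimensionless.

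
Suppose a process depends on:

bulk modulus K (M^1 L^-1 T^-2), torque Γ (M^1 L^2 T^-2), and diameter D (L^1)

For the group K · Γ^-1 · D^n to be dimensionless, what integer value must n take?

Balance the L exponent: (1)·n from D, plus (-1) − (2) = -3 from the rest, must sum to zero.
n − 3 = 0, so n = 3.

3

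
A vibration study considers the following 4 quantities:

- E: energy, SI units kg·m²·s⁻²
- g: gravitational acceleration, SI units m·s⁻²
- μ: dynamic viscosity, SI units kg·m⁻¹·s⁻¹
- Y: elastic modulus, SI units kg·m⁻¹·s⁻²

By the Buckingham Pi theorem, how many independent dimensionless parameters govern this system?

There are 4 variables and 3 base dimensions (M, L, T).
The dimension matrix has rank 3.
Independent dimensionless groups: 4 − 3 = 1.

1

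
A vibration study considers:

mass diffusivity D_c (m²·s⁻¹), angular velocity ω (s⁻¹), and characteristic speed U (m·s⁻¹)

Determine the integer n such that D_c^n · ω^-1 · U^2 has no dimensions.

Balance the L exponent: (2)·n from D_c, plus −(0) + 2·(1) = 2 from the rest, must sum to zero.
2n + 2 = 0, so n = -1.

-1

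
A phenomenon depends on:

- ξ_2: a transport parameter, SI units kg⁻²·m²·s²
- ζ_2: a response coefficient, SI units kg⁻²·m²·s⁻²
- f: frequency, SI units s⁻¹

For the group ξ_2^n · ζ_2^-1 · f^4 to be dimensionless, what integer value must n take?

1

Balance the M exponent: (-2)·n from ξ_2, plus −(-2) + 4·(0) = 2 from the rest, must sum to zero.
-2n + 2 = 0, so n = 1.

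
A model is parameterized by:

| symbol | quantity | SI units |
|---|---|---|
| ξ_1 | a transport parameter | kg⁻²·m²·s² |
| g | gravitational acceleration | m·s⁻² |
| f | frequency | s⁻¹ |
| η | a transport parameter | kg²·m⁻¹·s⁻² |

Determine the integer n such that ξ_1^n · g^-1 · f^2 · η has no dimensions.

1

Balance the M exponent: (-2)·n from ξ_1, plus −(0) + 2·(0) + (2) = 2 from the rest, must sum to zero.
-2n + 2 = 0, so n = 1.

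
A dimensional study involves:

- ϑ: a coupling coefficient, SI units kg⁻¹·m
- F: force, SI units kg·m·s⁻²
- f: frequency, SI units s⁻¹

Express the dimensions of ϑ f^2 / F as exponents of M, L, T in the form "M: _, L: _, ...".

Collect each base-dimension exponent across the product:
  M: (-1) − (1) + 2·(0) = -2
  L: (1) − (1) + 2·(0) = 0
  T: (0) − (-2) + 2·(-1) = 0
So the dimensions are [M⁻²].

M: -2, L: 0, T: 0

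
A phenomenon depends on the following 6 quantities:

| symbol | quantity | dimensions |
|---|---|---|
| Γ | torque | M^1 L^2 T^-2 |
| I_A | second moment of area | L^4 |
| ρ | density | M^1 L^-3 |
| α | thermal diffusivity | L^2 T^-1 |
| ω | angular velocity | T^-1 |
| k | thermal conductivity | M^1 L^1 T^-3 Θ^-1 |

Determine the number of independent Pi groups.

There are 6 variables and 4 base dimensions (M, L, T, Θ).
The dimension matrix has rank 4.
Independent dimensionless groups: 6 − 4 = 2.

2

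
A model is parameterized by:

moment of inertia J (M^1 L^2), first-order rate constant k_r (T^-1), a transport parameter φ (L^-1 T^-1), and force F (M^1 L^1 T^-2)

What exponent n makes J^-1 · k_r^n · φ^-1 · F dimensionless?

-1

Balance the T exponent: (-1)·n from k_r, plus −(0) − (-1) + (-2) = -1 from the rest, must sum to zero.
−n − 1 = 0, so n = -1.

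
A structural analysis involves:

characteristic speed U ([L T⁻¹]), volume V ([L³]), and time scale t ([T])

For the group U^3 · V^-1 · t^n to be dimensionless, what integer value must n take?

Balance the T exponent: (1)·n from t, plus 3·(-1) − (0) = -3 from the rest, must sum to zero.
n − 3 = 0, so n = 3.

3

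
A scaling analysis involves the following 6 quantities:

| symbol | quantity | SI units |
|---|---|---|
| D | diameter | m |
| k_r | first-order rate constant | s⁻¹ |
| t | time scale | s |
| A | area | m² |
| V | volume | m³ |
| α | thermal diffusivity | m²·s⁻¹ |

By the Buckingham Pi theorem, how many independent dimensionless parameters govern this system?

4

There are 6 variables and 2 base dimensions (L, T).
The dimension matrix has rank 2.
Independent dimensionless groups: 6 − 2 = 4.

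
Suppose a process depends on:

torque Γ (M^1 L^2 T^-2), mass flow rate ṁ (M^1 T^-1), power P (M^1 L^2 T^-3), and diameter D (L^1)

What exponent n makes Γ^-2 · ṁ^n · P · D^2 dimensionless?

Balance the M exponent: (1)·n from ṁ, plus −2·(1) + (1) + 2·(0) = -1 from the rest, must sum to zero.
n − 1 = 0, so n = 1.

1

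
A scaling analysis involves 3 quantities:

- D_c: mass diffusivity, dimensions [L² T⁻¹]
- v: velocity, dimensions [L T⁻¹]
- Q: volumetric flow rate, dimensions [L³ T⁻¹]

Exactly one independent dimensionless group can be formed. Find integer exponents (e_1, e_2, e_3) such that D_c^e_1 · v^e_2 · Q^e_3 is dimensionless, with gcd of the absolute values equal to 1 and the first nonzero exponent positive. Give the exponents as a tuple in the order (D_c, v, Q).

(2, -1, -1)

L: e_1·(2) + e_2·(1) + e_3·(3) = 0
T: e_1·(-1) + e_2·(-1) + e_3·(-1) = 0
Solving this homogeneous linear system for the smallest-integer solution (first nonzero entry positive) gives (2, -1, -1).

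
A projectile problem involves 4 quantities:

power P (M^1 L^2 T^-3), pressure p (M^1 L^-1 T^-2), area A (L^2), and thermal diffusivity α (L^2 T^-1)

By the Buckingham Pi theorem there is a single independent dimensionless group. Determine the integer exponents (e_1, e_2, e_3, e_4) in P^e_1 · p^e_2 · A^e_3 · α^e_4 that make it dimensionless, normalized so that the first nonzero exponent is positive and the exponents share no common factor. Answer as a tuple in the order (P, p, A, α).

(2, -2, -1, -2)

M: e_1·(1) + e_2·(1) + e_3·(0) + e_4·(0) = 0
L: e_1·(2) + e_2·(-1) + e_3·(2) + e_4·(2) = 0
T: e_1·(-3) + e_2·(-2) + e_3·(0) + e_4·(-1) = 0
Solving this homogeneous linear system for the smallest-integer solution (first nonzero entry positive) gives (2, -2, -1, -2).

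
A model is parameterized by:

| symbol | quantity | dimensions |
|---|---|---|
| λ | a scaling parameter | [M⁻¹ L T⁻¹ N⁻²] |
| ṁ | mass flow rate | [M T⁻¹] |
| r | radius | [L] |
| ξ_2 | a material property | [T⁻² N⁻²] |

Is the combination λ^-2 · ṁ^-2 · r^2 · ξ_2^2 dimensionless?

yes

Sum the exponent of each base dimension across the product:
  M: −2·[λ]_M − 2·[ṁ]_M + 2·[r]_M + 2·[ξ_2]_M = −2·(-1) − 2·(1) + 2·(0) + 2·(0) = 0
  L: −2·[λ]_L − 2·[ṁ]_L + 2·[r]_L + 2·[ξ_2]_L = −2·(1) − 2·(0) + 2·(1) + 2·(0) = 0
  T: −2·[λ]_T − 2·[ṁ]_T + 2·[r]_T + 2·[ξ_2]_T = −2·(-1) − 2·(-1) + 2·(0) + 2·(-2) = 0
  N: −2·[λ]_N − 2·[ṁ]_N + 2·[r]_N + 2·[ξ_2]_N = −2·(-2) − 2·(0) + 2·(0) + 2·(-2) = 0
All base exponents vanish — dimensionless.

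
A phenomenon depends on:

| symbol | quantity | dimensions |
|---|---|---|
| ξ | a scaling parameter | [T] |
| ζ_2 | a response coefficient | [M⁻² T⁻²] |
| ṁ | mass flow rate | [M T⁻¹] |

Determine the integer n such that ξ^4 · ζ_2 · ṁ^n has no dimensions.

Balance the M exponent: (1)·n from ṁ, plus 4·(0) + (-2) = -2 from the rest, must sum to zero.
n − 2 = 0, so n = 2.

2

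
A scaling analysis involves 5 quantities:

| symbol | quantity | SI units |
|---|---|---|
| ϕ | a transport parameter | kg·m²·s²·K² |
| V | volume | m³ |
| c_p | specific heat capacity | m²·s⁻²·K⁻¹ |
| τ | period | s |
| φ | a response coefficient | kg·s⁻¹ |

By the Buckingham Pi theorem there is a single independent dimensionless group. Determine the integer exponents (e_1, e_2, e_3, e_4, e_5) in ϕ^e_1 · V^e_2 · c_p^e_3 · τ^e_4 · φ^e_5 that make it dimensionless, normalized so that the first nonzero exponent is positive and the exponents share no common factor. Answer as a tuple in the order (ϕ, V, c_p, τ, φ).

(1, -2, 2, 1, -1)

M: e_1·(1) + e_2·(0) + e_3·(0) + e_4·(0) + e_5·(1) = 0
L: e_1·(2) + e_2·(3) + e_3·(2) + e_4·(0) + e_5·(0) = 0
T: e_1·(2) + e_2·(0) + e_3·(-2) + e_4·(1) + e_5·(-1) = 0
Θ: e_1·(2) + e_2·(0) + e_3·(-1) + e_4·(0) + e_5·(0) = 0
Solving this homogeneous linear system for the smallest-integer solution (first nonzero entry positive) gives (1, -2, 2, 1, -1).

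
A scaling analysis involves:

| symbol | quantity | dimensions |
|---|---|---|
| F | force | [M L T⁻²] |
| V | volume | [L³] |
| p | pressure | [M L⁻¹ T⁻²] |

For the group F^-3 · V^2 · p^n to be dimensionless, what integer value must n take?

Balance the M exponent: (1)·n from p, plus −3·(1) + 2·(0) = -3 from the rest, must sum to zero.
n − 3 = 0, so n = 3.

3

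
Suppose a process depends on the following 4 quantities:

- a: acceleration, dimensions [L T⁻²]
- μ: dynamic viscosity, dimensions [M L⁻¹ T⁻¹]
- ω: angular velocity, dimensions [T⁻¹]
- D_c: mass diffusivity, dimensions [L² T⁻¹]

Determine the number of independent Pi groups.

There are 4 variables and 3 base dimensions (M, L, T).
The dimension matrix has rank 3.
Independent dimensionless groups: 4 − 3 = 1.

1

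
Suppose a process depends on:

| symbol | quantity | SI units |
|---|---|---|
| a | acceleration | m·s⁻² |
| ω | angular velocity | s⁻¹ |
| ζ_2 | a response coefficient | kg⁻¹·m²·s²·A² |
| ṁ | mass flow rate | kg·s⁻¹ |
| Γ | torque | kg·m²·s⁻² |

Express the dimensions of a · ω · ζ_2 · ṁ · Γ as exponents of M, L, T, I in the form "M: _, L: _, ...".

M: 1, L: 5, T: -4, I: 2

Collect each base-dimension exponent across the product:
  M: (0) + (0) + (-1) + (1) + (1) = 1
  L: (1) + (0) + (2) + (0) + (2) = 5
  T: (-2) + (-1) + (2) + (-1) + (-2) = -4
  I: (0) + (0) + (2) + (0) + (0) = 2
So the dimensions are [M L⁵ T⁻⁴ I²].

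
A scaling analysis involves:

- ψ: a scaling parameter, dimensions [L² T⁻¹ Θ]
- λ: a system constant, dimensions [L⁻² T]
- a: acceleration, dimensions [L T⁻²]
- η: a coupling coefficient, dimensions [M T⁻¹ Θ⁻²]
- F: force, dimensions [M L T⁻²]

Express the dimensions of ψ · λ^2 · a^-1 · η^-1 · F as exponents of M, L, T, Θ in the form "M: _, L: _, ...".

M: 0, L: -2, T: 2, Θ: 3

Collect each base-dimension exponent across the product:
  M: (0) + 2·(0) − (0) − (1) + (1) = 0
  L: (2) + 2·(-2) − (1) − (0) + (1) = -2
  T: (-1) + 2·(1) − (-2) − (-1) + (-2) = 2
  Θ: (1) + 2·(0) − (0) − (-2) + (0) = 3
So the dimensions are [L⁻² T² Θ³].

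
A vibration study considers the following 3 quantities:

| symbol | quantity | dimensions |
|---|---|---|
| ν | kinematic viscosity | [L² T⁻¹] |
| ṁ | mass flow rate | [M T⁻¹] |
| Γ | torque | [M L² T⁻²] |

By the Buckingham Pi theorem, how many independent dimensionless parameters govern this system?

1

There are 3 variables and 3 base dimensions (M, L, T).
The dimension matrix has rank 2 (less than 3: the dimension vectors are linearly dependent).
Independent dimensionless groups: 3 − 2 = 1.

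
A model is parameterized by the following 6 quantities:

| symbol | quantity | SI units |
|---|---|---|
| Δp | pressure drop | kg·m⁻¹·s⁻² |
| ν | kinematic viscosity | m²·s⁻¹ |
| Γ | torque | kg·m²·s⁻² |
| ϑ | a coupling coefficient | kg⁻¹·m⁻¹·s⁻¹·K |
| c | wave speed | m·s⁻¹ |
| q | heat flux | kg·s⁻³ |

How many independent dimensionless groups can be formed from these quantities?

2

There are 6 variables and 4 base dimensions (M, L, T, Θ).
The dimension matrix has rank 4.
Independent dimensionless groups: 6 − 4 = 2.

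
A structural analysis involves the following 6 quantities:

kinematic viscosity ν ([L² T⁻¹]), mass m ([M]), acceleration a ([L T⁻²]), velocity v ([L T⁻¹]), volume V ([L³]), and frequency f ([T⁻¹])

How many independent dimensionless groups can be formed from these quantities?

3

There are 6 variables and 3 base dimensions (M, L, T).
The dimension matrix has rank 3.
Independent dimensionless groups: 6 − 3 = 3.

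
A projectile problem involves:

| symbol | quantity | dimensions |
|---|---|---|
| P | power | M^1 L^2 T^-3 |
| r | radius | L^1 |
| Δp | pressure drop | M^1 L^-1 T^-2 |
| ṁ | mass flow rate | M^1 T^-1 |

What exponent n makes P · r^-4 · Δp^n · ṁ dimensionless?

Balance the M exponent: (1)·n from Δp, plus (1) − 4·(0) + (1) = 2 from the rest, must sum to zero.
n + 2 = 0, so n = -2.

-2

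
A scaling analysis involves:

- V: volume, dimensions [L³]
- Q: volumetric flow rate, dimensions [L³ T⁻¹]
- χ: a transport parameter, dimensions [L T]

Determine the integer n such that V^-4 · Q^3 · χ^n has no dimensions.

Balance the L exponent: (1)·n from χ, plus −4·(3) + 3·(3) = -3 from the rest, must sum to zero.
n − 3 = 0, so n = 3.

3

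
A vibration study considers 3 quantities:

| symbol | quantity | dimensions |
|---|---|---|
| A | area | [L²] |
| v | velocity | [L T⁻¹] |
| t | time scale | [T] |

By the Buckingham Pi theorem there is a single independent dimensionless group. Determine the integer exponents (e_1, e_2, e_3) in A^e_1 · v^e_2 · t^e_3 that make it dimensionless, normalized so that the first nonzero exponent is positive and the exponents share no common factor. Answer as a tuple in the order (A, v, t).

L: e_1·(2) + e_2·(1) + e_3·(0) = 0
T: e_1·(0) + e_2·(-1) + e_3·(1) = 0
Solving this homogeneous linear system for the smallest-integer solution (first nonzero entry positive) gives (1, -2, -2).

(1, -2, -2)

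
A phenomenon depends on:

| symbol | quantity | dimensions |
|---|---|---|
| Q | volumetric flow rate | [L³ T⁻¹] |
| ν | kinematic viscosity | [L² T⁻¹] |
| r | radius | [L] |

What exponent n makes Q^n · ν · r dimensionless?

-1

Balance the L exponent: (3)·n from Q, plus (2) + (1) = 3 from the rest, must sum to zero.
3n + 3 = 0, so n = -1.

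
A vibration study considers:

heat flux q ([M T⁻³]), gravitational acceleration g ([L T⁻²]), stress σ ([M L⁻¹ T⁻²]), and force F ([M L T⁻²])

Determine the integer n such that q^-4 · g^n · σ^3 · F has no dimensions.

2

Balance the L exponent: (1)·n from g, plus −4·(0) + 3·(-1) + (1) = -2 from the rest, must sum to zero.
n − 2 = 0, so n = 2.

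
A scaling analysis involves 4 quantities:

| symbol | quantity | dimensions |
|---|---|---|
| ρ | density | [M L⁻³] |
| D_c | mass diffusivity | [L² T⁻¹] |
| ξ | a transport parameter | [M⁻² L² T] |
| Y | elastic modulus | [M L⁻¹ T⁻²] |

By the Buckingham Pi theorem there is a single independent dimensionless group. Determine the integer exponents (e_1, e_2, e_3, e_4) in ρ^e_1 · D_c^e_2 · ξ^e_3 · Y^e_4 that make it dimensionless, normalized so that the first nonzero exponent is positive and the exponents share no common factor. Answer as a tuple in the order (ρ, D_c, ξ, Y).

M: e_1·(1) + e_2·(0) + e_3·(-2) + e_4·(1) = 0
L: e_1·(-3) + e_2·(2) + e_3·(2) + e_4·(-1) = 0
T: e_1·(0) + e_2·(-1) + e_3·(1) + e_4·(-2) = 0
Solving this homogeneous linear system for the smallest-integer solution (first nonzero entry positive) gives (3, 3, 1, -1).

(3, 3, 1, -1)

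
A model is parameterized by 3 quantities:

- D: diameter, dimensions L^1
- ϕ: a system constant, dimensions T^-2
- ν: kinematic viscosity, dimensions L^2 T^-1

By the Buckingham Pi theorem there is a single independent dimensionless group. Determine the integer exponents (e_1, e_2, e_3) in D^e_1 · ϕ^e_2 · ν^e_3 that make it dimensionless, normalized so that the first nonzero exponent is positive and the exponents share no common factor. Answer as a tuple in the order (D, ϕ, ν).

(4, 1, -2)

L: e_1·(1) + e_2·(0) + e_3·(2) = 0
T: e_1·(0) + e_2·(-2) + e_3·(-1) = 0
Solving this homogeneous linear system for the smallest-integer solution (first nonzero entry positive) gives (4, 1, -2).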